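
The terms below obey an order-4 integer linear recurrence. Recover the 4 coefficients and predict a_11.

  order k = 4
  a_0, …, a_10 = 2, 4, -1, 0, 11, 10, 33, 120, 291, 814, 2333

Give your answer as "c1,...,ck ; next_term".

2,1,4,-2 ; 6404

  a_4 = 2·0 + 1·-1 + 4·4 + -2·2 = 11
  a_5 = 2·11 + 1·0 + 4·-1 + -2·4 = 10
  a_6 = 2·10 + 1·11 + 4·0 + -2·-1 = 33
  a_7 = 2·33 + 1·10 + 4·11 + -2·0 = 120
  a_8 = 2·120 + 1·33 + 4·10 + -2·11 = 291
  a_9 = 2·291 + 1·120 + 4·33 + -2·10 = 814
  a_10 = 2·814 + 1·291 + 4·120 + -2·33 = 2333
  a_11 = 2·2333 + 1·814 + 4·291 + -2·120 = 6404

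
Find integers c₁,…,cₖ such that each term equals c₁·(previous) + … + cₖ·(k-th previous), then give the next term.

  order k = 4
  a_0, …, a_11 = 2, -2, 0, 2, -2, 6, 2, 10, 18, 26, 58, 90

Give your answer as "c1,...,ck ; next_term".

  a_4 = 1·2 + 2·0 + 0·-2 + -2·2 = -2
  a_5 = 1·-2 + 2·2 + 0·0 + -2·-2 = 6
  a_6 = 1·6 + 2·-2 + 0·2 + -2·0 = 2
  a_7 = 1·2 + 2·6 + 0·-2 + -2·2 = 10
  a_8 = 1·10 + 2·2 + 0·6 + -2·-2 = 18
  a_9 = 1·18 + 2·10 + 0·2 + -2·6 = 26
  a_10 = 1·26 + 2·18 + 0·10 + -2·2 = 58
  a_11 = 1·58 + 2·26 + 0·18 + -2·10 = 90
  a_12 = 1·90 + 2·58 + 0·26 + -2·18 = 170

1,2,0,-2 ; 170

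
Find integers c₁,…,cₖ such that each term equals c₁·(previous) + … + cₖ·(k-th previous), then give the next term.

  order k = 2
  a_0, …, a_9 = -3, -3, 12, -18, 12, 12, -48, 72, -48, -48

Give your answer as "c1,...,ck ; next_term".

  a_2 = -2·-3 + -2·-3 = 12
  a_3 = -2·12 + -2·-3 = -18
  a_4 = -2·-18 + -2·12 = 12
  a_5 = -2·12 + -2·-18 = 12
  a_6 = -2·12 + -2·12 = -48
  a_7 = -2·-48 + -2·12 = 72
  a_8 = -2·72 + -2·-48 = -48
  a_9 = -2·-48 + -2·72 = -48
  a_10 = -2·-48 + -2·-48 = 192

-2,-2 ; 192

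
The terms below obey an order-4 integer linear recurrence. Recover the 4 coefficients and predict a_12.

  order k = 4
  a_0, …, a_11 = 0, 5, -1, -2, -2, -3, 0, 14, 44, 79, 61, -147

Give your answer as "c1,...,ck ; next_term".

3,-4,0,-1 ; -729

  a_4 = 3·-2 + -4·-1 + 0·5 + -1·0 = -2
  a_5 = 3·-2 + -4·-2 + 0·-1 + -1·5 = -3
  a_6 = 3·-3 + -4·-2 + 0·-2 + -1·-1 = 0
  a_7 = 3·0 + -4·-3 + 0·-2 + -1·-2 = 14
  a_8 = 3·14 + -4·0 + 0·-3 + -1·-2 = 44
  a_9 = 3·44 + -4·14 + 0·0 + -1·-3 = 79
  a_10 = 3·79 + -4·44 + 0·14 + -1·0 = 61
  a_11 = 3·61 + -4·79 + 0·44 + -1·14 = -147
  a_12 = 3·-147 + -4·61 + 0·79 + -1·44 = -729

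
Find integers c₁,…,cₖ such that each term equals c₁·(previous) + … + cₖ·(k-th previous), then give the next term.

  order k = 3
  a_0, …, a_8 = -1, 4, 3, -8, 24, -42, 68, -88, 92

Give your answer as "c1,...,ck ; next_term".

  a_3 = -2·3 + 0·4 + 2·-1 = -8
  a_4 = -2·-8 + 0·3 + 2·4 = 24
  a_5 = -2·24 + 0·-8 + 2·3 = -42
  a_6 = -2·-42 + 0·24 + 2·-8 = 68
  a_7 = -2·68 + 0·-42 + 2·24 = -88
  a_8 = -2·-88 + 0·68 + 2·-42 = 92
  a_9 = -2·92 + 0·-88 + 2·68 = -48

-2,0,2 ; -48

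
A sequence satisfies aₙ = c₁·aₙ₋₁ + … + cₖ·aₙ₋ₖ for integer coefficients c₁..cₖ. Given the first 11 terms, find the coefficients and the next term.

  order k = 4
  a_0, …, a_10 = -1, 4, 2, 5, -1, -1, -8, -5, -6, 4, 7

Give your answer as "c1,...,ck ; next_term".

  a_4 = 0·5 + 1·2 + -1·4 + -1·-1 = -1
  a_5 = 0·-1 + 1·5 + -1·2 + -1·4 = -1
  a_6 = 0·-1 + 1·-1 + -1·5 + -1·2 = -8
  a_7 = 0·-8 + 1·-1 + -1·-1 + -1·5 = -5
  a_8 = 0·-5 + 1·-8 + -1·-1 + -1·-1 = -6
  a_9 = 0·-6 + 1·-5 + -1·-8 + -1·-1 = 4
  a_10 = 0·4 + 1·-6 + -1·-5 + -1·-8 = 7
  a_11 = 0·7 + 1·4 + -1·-6 + -1·-5 = 15

0,1,-1,-1 ; 15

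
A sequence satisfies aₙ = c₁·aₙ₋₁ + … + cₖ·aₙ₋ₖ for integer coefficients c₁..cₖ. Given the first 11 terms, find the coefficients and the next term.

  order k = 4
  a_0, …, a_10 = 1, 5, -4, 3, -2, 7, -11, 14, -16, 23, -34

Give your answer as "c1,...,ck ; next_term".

-1,0,0,1 ; 48

  a_4 = -1·3 + 0·-4 + 0·5 + 1·1 = -2
  a_5 = -1·-2 + 0·3 + 0·-4 + 1·5 = 7
  a_6 = -1·7 + 0·-2 + 0·3 + 1·-4 = -11
  a_7 = -1·-11 + 0·7 + 0·-2 + 1·3 = 14
  a_8 = -1·14 + 0·-11 + 0·7 + 1·-2 = -16
  a_9 = -1·-16 + 0·14 + 0·-11 + 1·7 = 23
  a_10 = -1·23 + 0·-16 + 0·14 + 1·-11 = -34
  a_11 = -1·-34 + 0·23 + 0·-16 + 1·14 = 48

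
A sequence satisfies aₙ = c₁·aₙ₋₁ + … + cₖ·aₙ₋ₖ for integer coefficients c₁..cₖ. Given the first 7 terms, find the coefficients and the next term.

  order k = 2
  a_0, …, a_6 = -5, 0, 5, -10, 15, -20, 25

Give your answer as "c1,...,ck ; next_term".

  a_2 = -2·0 + -1·-5 = 5
  a_3 = -2·5 + -1·0 = -10
  a_4 = -2·-10 + -1·5 = 15
  a_5 = -2·15 + -1·-10 = -20
  a_6 = -2·-20 + -1·15 = 25
  a_7 = -2·25 + -1·-20 = -30

-2,-1 ; -30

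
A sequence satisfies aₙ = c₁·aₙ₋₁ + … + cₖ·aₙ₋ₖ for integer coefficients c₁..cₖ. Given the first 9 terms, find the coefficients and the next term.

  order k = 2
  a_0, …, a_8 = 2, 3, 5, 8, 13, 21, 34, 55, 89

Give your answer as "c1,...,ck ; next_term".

1,1 ; 144

  a_2 = 1·3 + 1·2 = 5
  a_3 = 1·5 + 1·3 = 8
  a_4 = 1·8 + 1·5 = 13
  a_5 = 1·13 + 1·8 = 21
  a_6 = 1·21 + 1·13 = 34
  a_7 = 1·34 + 1·21 = 55
  a_8 = 1·55 + 1·34 = 89
  a_9 = 1·89 + 1·55 = 144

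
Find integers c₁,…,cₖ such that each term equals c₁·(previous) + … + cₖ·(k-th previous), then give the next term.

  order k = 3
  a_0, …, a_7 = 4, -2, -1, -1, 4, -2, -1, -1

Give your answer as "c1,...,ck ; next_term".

  a_3 = -1·-1 + -1·-2 + -1·4 = -1
  a_4 = -1·-1 + -1·-1 + -1·-2 = 4
  a_5 = -1·4 + -1·-1 + -1·-1 = -2
  a_6 = -1·-2 + -1·4 + -1·-1 = -1
  a_7 = -1·-1 + -1·-2 + -1·4 = -1
  a_8 = -1·-1 + -1·-1 + -1·-2 = 4

-1,-1,-1 ; 4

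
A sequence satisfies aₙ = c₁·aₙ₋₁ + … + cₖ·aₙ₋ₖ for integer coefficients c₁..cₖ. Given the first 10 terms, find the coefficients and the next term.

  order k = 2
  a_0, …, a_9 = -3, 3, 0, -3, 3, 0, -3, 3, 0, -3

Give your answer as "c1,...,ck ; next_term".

  a_2 = -1·3 + -1·-3 = 0
  a_3 = -1·0 + -1·3 = -3
  a_4 = -1·-3 + -1·0 = 3
  a_5 = -1·3 + -1·-3 = 0
  a_6 = -1·0 + -1·3 = -3
  a_7 = -1·-3 + -1·0 = 3
  a_8 = -1·3 + -1·-3 = 0
  a_9 = -1·0 + -1·3 = -3
  a_10 = -1·-3 + -1·0 = 3

-1,-1 ; 3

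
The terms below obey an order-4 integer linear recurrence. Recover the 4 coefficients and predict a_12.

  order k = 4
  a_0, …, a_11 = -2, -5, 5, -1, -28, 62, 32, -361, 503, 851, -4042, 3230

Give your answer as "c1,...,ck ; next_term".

  a_4 = -1·-1 + -4·5 + 3·-5 + -3·-2 = -28
  a_5 = -1·-28 + -4·-1 + 3·5 + -3·-5 = 62
  a_6 = -1·62 + -4·-28 + 3·-1 + -3·5 = 32
  a_7 = -1·32 + -4·62 + 3·-28 + -3·-1 = -361
  a_8 = -1·-361 + -4·32 + 3·62 + -3·-28 = 503
  a_9 = -1·503 + -4·-361 + 3·32 + -3·62 = 851
  a_10 = -1·851 + -4·503 + 3·-361 + -3·32 = -4042
  a_11 = -1·-4042 + -4·851 + 3·503 + -3·-361 = 3230
  a_12 = -1·3230 + -4·-4042 + 3·851 + -3·503 = 13982

-1,-4,3,-3 ; 13982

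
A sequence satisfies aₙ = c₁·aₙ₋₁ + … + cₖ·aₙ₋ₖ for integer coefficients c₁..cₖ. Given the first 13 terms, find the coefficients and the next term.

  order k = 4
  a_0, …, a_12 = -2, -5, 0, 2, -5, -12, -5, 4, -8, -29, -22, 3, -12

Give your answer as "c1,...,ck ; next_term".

  a_4 = 1·2 + -1·0 + 1·-5 + 1·-2 = -5
  a_5 = 1·-5 + -1·2 + 1·0 + 1·-5 = -12
  a_6 = 1·-12 + -1·-5 + 1·2 + 1·0 = -5
  a_7 = 1·-5 + -1·-12 + 1·-5 + 1·2 = 4
  a_8 = 1·4 + -1·-5 + 1·-12 + 1·-5 = -8
  a_9 = 1·-8 + -1·4 + 1·-5 + 1·-12 = -29
  a_10 = 1·-29 + -1·-8 + 1·4 + 1·-5 = -22
  a_11 = 1·-22 + -1·-29 + 1·-8 + 1·4 = 3
  a_12 = 1·3 + -1·-22 + 1·-29 + 1·-8 = -12
  a_13 = 1·-12 + -1·3 + 1·-22 + 1·-29 = -66

1,-1,1,1 ; -66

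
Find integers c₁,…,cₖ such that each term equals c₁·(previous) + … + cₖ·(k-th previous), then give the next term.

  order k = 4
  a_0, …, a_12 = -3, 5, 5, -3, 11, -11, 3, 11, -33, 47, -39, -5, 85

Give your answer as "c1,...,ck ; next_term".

  a_4 = -1·-3 + 0·5 + 1·5 + -1·-3 = 11
  a_5 = -1·11 + 0·-3 + 1·5 + -1·5 = -11
  a_6 = -1·-11 + 0·11 + 1·-3 + -1·5 = 3
  a_7 = -1·3 + 0·-11 + 1·11 + -1·-3 = 11
  a_8 = -1·11 + 0·3 + 1·-11 + -1·11 = -33
  a_9 = -1·-33 + 0·11 + 1·3 + -1·-11 = 47
  a_10 = -1·47 + 0·-33 + 1·11 + -1·3 = -39
  a_11 = -1·-39 + 0·47 + 1·-33 + -1·11 = -5
  a_12 = -1·-5 + 0·-39 + 1·47 + -1·-33 = 85
  a_13 = -1·85 + 0·-5 + 1·-39 + -1·47 = -171

-1,0,1,-1 ; -171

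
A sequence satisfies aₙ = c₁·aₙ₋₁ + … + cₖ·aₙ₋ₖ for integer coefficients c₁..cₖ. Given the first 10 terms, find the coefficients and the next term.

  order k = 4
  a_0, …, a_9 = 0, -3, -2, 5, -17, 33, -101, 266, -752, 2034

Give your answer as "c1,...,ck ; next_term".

  a_4 = -2·5 + 2·-2 + 1·-3 + 3·0 = -17
  a_5 = -2·-17 + 2·5 + 1·-2 + 3·-3 = 33
  a_6 = -2·33 + 2·-17 + 1·5 + 3·-2 = -101
  a_7 = -2·-101 + 2·33 + 1·-17 + 3·5 = 266
  a_8 = -2·266 + 2·-101 + 1·33 + 3·-17 = -752
  a_9 = -2·-752 + 2·266 + 1·-101 + 3·33 = 2034
  a_10 = -2·2034 + 2·-752 + 1·266 + 3·-101 = -5609

-2,2,1,3 ; -5609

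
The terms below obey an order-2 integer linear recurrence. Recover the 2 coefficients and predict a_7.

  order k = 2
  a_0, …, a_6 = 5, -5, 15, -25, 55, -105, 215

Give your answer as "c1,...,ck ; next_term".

-1,2 ; -425

  a_2 = -1·-5 + 2·5 = 15
  a_3 = -1·15 + 2·-5 = -25
  a_4 = -1·-25 + 2·15 = 55
  a_5 = -1·55 + 2·-25 = -105
  a_6 = -1·-105 + 2·55 = 215
  a_7 = -1·215 + 2·-105 = -425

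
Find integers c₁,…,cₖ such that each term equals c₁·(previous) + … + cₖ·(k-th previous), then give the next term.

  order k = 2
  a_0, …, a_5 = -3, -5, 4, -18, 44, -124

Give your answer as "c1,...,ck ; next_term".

  a_2 = -2·-5 + 2·-3 = 4
  a_3 = -2·4 + 2·-5 = -18
  a_4 = -2·-18 + 2·4 = 44
  a_5 = -2·44 + 2·-18 = -124
  a_6 = -2·-124 + 2·44 = 336

-2,2 ; 336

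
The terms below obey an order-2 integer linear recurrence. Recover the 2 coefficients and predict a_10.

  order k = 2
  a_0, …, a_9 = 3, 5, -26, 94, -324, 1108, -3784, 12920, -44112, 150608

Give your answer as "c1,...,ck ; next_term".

  a_2 = -4·5 + -2·3 = -26
  a_3 = -4·-26 + -2·5 = 94
  a_4 = -4·94 + -2·-26 = -324
  a_5 = -4·-324 + -2·94 = 1108
  a_6 = -4·1108 + -2·-324 = -3784
  a_7 = -4·-3784 + -2·1108 = 12920
  a_8 = -4·12920 + -2·-3784 = -44112
  a_9 = -4·-44112 + -2·12920 = 150608
  a_10 = -4·150608 + -2·-44112 = -514208

-4,-2 ; -514208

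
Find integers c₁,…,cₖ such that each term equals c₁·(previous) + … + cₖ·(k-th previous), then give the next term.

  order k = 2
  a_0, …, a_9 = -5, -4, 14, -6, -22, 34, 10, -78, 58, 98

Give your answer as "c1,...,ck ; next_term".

-1,-2 ; -214

  a_2 = -1·-4 + -2·-5 = 14
  a_3 = -1·14 + -2·-4 = -6
  a_4 = -1·-6 + -2·14 = -22
  a_5 = -1·-22 + -2·-6 = 34
  a_6 = -1·34 + -2·-22 = 10
  a_7 = -1·10 + -2·34 = -78
  a_8 = -1·-78 + -2·10 = 58
  a_9 = -1·58 + -2·-78 = 98
  a_10 = -1·98 + -2·58 = -214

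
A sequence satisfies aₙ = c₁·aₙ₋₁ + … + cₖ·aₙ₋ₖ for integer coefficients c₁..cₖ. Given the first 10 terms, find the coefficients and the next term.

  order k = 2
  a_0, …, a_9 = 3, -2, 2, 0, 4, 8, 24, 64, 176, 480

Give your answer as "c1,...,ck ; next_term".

  a_2 = 2·-2 + 2·3 = 2
  a_3 = 2·2 + 2·-2 = 0
  a_4 = 2·0 + 2·2 = 4
  a_5 = 2·4 + 2·0 = 8
  a_6 = 2·8 + 2·4 = 24
  a_7 = 2·24 + 2·8 = 64
  a_8 = 2·64 + 2·24 = 176
  a_9 = 2·176 + 2·64 = 480
  a_10 = 2·480 + 2·176 = 1312

2,2 ; 1312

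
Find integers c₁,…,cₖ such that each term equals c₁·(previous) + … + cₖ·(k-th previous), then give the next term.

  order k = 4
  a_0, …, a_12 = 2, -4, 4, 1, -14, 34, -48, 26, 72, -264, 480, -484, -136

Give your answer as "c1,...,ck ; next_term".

  a_4 = -2·1 + -2·4 + 0·-4 + -2·2 = -14
  a_5 = -2·-14 + -2·1 + 0·4 + -2·-4 = 34
  a_6 = -2·34 + -2·-14 + 0·1 + -2·4 = -48
  a_7 = -2·-48 + -2·34 + 0·-14 + -2·1 = 26
  a_8 = -2·26 + -2·-48 + 0·34 + -2·-14 = 72
  a_9 = -2·72 + -2·26 + 0·-48 + -2·34 = -264
  a_10 = -2·-264 + -2·72 + 0·26 + -2·-48 = 480
  a_11 = -2·480 + -2·-264 + 0·72 + -2·26 = -484
  a_12 = -2·-484 + -2·480 + 0·-264 + -2·72 = -136
  a_13 = -2·-136 + -2·-484 + 0·480 + -2·-264 = 1768

-2,-2,0,-2 ; 1768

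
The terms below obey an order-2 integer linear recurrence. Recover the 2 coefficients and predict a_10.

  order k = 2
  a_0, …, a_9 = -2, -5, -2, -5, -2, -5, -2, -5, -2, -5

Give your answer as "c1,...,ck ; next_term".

  a_2 = 0·-5 + 1·-2 = -2
  a_3 = 0·-2 + 1·-5 = -5
  a_4 = 0·-5 + 1·-2 = -2
  a_5 = 0·-2 + 1·-5 = -5
  a_6 = 0·-5 + 1·-2 = -2
  a_7 = 0·-2 + 1·-5 = -5
  a_8 = 0·-5 + 1·-2 = -2
  a_9 = 0·-2 + 1·-5 = -5
  a_10 = 0·-5 + 1·-2 = -2

0,1 ; -2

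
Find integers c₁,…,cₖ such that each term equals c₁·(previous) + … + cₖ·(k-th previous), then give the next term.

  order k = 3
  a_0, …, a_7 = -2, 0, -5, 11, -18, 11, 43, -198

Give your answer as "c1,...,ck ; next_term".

-3,-3,2 ; 487

  a_3 = -3·-5 + -3·0 + 2·-2 = 11
  a_4 = -3·11 + -3·-5 + 2·0 = -18
  a_5 = -3·-18 + -3·11 + 2·-5 = 11
  a_6 = -3·11 + -3·-18 + 2·11 = 43
  a_7 = -3·43 + -3·11 + 2·-18 = -198
  a_8 = -3·-198 + -3·43 + 2·11 = 487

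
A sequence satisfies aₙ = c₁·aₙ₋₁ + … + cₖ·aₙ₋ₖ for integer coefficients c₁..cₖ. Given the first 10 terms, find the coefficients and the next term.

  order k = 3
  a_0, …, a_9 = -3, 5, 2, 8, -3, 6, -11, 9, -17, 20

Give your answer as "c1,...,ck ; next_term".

0,1,-1 ; -26

  a_3 = 0·2 + 1·5 + -1·-3 = 8
  a_4 = 0·8 + 1·2 + -1·5 = -3
  a_5 = 0·-3 + 1·8 + -1·2 = 6
  a_6 = 0·6 + 1·-3 + -1·8 = -11
  a_7 = 0·-11 + 1·6 + -1·-3 = 9
  a_8 = 0·9 + 1·-11 + -1·6 = -17
  a_9 = 0·-17 + 1·9 + -1·-11 = 20
  a_10 = 0·20 + 1·-17 + -1·9 = -26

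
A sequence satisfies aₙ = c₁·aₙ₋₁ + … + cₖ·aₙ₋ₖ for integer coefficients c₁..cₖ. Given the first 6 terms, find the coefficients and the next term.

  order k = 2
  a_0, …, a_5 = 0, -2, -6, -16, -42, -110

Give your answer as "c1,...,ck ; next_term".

  a_2 = 3·-2 + -1·0 = -6
  a_3 = 3·-6 + -1·-2 = -16
  a_4 = 3·-16 + -1·-6 = -42
  a_5 = 3·-42 + -1·-16 = -110
  a_6 = 3·-110 + -1·-42 = -288

3,-1 ; -288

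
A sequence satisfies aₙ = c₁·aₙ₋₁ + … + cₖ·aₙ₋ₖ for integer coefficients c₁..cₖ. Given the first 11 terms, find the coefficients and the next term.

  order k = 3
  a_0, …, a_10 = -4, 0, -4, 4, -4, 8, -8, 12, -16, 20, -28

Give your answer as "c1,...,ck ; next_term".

0,1,-1 ; 36

  a_3 = 0·-4 + 1·0 + -1·-4 = 4
  a_4 = 0·4 + 1·-4 + -1·0 = -4
  a_5 = 0·-4 + 1·4 + -1·-4 = 8
  a_6 = 0·8 + 1·-4 + -1·4 = -8
  a_7 = 0·-8 + 1·8 + -1·-4 = 12
  a_8 = 0·12 + 1·-8 + -1·8 = -16
  a_9 = 0·-16 + 1·12 + -1·-8 = 20
  a_10 = 0·20 + 1·-16 + -1·12 = -28
  a_11 = 0·-28 + 1·20 + -1·-16 = 36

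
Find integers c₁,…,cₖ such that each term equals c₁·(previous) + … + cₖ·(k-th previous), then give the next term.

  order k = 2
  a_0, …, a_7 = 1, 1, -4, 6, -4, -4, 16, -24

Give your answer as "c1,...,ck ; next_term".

-2,-2 ; 16

  a_2 = -2·1 + -2·1 = -4
  a_3 = -2·-4 + -2·1 = 6
  a_4 = -2·6 + -2·-4 = -4
  a_5 = -2·-4 + -2·6 = -4
  a_6 = -2·-4 + -2·-4 = 16
  a_7 = -2·16 + -2·-4 = -24
  a_8 = -2·-24 + -2·16 = 16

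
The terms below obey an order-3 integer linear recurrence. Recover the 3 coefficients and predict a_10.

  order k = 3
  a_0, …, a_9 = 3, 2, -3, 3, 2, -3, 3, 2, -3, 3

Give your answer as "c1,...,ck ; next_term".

  a_3 = 0·-3 + 0·2 + 1·3 = 3
  a_4 = 0·3 + 0·-3 + 1·2 = 2
  a_5 = 0·2 + 0·3 + 1·-3 = -3
  a_6 = 0·-3 + 0·2 + 1·3 = 3
  a_7 = 0·3 + 0·-3 + 1·2 = 2
  a_8 = 0·2 + 0·3 + 1·-3 = -3
  a_9 = 0·-3 + 0·2 + 1·3 = 3
  a_10 = 0·3 + 0·-3 + 1·2 = 2

0,0,1 ; 2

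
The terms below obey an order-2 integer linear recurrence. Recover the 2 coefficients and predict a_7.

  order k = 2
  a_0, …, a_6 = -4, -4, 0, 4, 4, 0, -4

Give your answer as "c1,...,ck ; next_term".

  a_2 = 1·-4 + -1·-4 = 0
  a_3 = 1·0 + -1·-4 = 4
  a_4 = 1·4 + -1·0 = 4
  a_5 = 1·4 + -1·4 = 0
  a_6 = 1·0 + -1·4 = -4
  a_7 = 1·-4 + -1·0 = -4

1,-1 ; -4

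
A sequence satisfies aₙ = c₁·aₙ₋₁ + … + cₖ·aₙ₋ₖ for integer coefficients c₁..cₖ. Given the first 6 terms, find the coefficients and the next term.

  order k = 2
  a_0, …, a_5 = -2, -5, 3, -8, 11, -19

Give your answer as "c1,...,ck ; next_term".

-1,1 ; 30

  a_2 = -1·-5 + 1·-2 = 3
  a_3 = -1·3 + 1·-5 = -8
  a_4 = -1·-8 + 1·3 = 11
  a_5 = -1·11 + 1·-8 = -19
  a_6 = -1·-19 + 1·11 = 30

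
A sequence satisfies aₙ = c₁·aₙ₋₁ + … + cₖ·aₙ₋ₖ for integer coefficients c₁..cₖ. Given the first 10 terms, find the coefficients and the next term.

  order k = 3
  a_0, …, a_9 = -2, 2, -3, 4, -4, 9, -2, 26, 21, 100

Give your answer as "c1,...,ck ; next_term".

2,2,-3 ; 164

  a_3 = 2·-3 + 2·2 + -3·-2 = 4
  a_4 = 2·4 + 2·-3 + -3·2 = -4
  a_5 = 2·-4 + 2·4 + -3·-3 = 9
  a_6 = 2·9 + 2·-4 + -3·4 = -2
  a_7 = 2·-2 + 2·9 + -3·-4 = 26
  a_8 = 2·26 + 2·-2 + -3·9 = 21
  a_9 = 2·21 + 2·26 + -3·-2 = 100
  a_10 = 2·100 + 2·21 + -3·26 = 164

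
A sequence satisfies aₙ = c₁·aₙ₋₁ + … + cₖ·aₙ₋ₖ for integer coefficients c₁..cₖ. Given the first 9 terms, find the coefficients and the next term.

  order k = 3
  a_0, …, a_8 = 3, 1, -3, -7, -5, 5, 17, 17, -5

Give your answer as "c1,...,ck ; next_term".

1,-1,-1 ; -39

  a_3 = 1·-3 + -1·1 + -1·3 = -7
  a_4 = 1·-7 + -1·-3 + -1·1 = -5
  a_5 = 1·-5 + -1·-7 + -1·-3 = 5
  a_6 = 1·5 + -1·-5 + -1·-7 = 17
  a_7 = 1·17 + -1·5 + -1·-5 = 17
  a_8 = 1·17 + -1·17 + -1·5 = -5
  a_9 = 1·-5 + -1·17 + -1·17 = -39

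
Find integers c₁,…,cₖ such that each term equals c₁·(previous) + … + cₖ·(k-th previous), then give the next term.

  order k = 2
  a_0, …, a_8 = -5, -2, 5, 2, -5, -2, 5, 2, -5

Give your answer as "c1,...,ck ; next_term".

  a_2 = 0·-2 + -1·-5 = 5
  a_3 = 0·5 + -1·-2 = 2
  a_4 = 0·2 + -1·5 = -5
  a_5 = 0·-5 + -1·2 = -2
  a_6 = 0·-2 + -1·-5 = 5
  a_7 = 0·5 + -1·-2 = 2
  a_8 = 0·2 + -1·5 = -5
  a_9 = 0·-5 + -1·2 = -2

0,-1 ; -2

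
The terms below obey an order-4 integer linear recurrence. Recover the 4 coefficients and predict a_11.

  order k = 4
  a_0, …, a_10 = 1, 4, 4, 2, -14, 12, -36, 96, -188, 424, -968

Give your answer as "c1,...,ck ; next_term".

-2,0,-2,-2 ; 2120

  a_4 = -2·2 + 0·4 + -2·4 + -2·1 = -14
  a_5 = -2·-14 + 0·2 + -2·4 + -2·4 = 12
  a_6 = -2·12 + 0·-14 + -2·2 + -2·4 = -36
  a_7 = -2·-36 + 0·12 + -2·-14 + -2·2 = 96
  a_8 = -2·96 + 0·-36 + -2·12 + -2·-14 = -188
  a_9 = -2·-188 + 0·96 + -2·-36 + -2·12 = 424
  a_10 = -2·424 + 0·-188 + -2·96 + -2·-36 = -968
  a_11 = -2·-968 + 0·424 + -2·-188 + -2·96 = 2120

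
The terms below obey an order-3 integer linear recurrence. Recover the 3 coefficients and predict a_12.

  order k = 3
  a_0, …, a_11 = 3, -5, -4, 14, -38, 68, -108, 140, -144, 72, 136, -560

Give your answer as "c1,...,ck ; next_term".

  a_3 = -2·-4 + 0·-5 + 2·3 = 14
  a_4 = -2·14 + 0·-4 + 2·-5 = -38
  a_5 = -2·-38 + 0·14 + 2·-4 = 68
  a_6 = -2·68 + 0·-38 + 2·14 = -108
  a_7 = -2·-108 + 0·68 + 2·-38 = 140
  a_8 = -2·140 + 0·-108 + 2·68 = -144
  a_9 = -2·-144 + 0·140 + 2·-108 = 72
  a_10 = -2·72 + 0·-144 + 2·140 = 136
  a_11 = -2·136 + 0·72 + 2·-144 = -560
  a_12 = -2·-560 + 0·136 + 2·72 = 1264

-2,0,2 ; 1264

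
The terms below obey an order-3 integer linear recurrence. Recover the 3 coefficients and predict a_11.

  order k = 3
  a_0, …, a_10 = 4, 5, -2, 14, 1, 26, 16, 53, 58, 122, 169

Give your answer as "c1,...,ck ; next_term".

  a_3 = 0·-2 + 2·5 + 1·4 = 14
  a_4 = 0·14 + 2·-2 + 1·5 = 1
  a_5 = 0·1 + 2·14 + 1·-2 = 26
  a_6 = 0·26 + 2·1 + 1·14 = 16
  a_7 = 0·16 + 2·26 + 1·1 = 53
  a_8 = 0·53 + 2·16 + 1·26 = 58
  a_9 = 0·58 + 2·53 + 1·16 = 122
  a_10 = 0·122 + 2·58 + 1·53 = 169
  a_11 = 0·169 + 2·122 + 1·58 = 302

0,2,1 ; 302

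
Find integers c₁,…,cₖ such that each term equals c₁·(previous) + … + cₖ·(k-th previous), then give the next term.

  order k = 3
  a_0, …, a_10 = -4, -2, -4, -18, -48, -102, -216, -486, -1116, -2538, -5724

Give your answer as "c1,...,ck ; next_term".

3,-3,3 ; -12906

  a_3 = 3·-4 + -3·-2 + 3·-4 = -18
  a_4 = 3·-18 + -3·-4 + 3·-2 = -48
  a_5 = 3·-48 + -3·-18 + 3·-4 = -102
  a_6 = 3·-102 + -3·-48 + 3·-18 = -216
  a_7 = 3·-216 + -3·-102 + 3·-48 = -486
  a_8 = 3·-486 + -3·-216 + 3·-102 = -1116
  a_9 = 3·-1116 + -3·-486 + 3·-216 = -2538
  a_10 = 3·-2538 + -3·-1116 + 3·-486 = -5724
  a_11 = 3·-5724 + -3·-2538 + 3·-1116 = -12906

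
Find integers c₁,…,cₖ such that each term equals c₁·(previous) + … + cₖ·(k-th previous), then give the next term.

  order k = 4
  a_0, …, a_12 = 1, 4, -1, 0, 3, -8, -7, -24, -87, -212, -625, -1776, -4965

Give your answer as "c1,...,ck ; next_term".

  a_4 = 2·0 + 2·-1 + 2·4 + -3·1 = 3
  a_5 = 2·3 + 2·0 + 2·-1 + -3·4 = -8
  a_6 = 2·-8 + 2·3 + 2·0 + -3·-1 = -7
  a_7 = 2·-7 + 2·-8 + 2·3 + -3·0 = -24
  a_8 = 2·-24 + 2·-7 + 2·-8 + -3·3 = -87
  a_9 = 2·-87 + 2·-24 + 2·-7 + -3·-8 = -212
  a_10 = 2·-212 + 2·-87 + 2·-24 + -3·-7 = -625
  a_11 = 2·-625 + 2·-212 + 2·-87 + -3·-24 = -1776
  a_12 = 2·-1776 + 2·-625 + 2·-212 + -3·-87 = -4965
  a_13 = 2·-4965 + 2·-1776 + 2·-625 + -3·-212 = -14096

2,2,2,-3 ; -14096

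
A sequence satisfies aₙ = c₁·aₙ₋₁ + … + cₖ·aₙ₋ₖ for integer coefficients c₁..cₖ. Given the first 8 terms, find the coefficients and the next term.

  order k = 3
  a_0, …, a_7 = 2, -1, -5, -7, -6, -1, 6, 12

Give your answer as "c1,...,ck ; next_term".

1,0,-1 ; 13

  a_3 = 1·-5 + 0·-1 + -1·2 = -7
  a_4 = 1·-7 + 0·-5 + -1·-1 = -6
  a_5 = 1·-6 + 0·-7 + -1·-5 = -1
  a_6 = 1·-1 + 0·-6 + -1·-7 = 6
  a_7 = 1·6 + 0·-1 + -1·-6 = 12
  a_8 = 1·12 + 0·6 + -1·-1 = 13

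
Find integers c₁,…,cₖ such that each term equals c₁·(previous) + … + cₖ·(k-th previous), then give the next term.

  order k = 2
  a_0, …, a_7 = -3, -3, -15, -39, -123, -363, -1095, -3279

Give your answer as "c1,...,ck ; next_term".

2,3 ; -9843

  a_2 = 2·-3 + 3·-3 = -15
  a_3 = 2·-15 + 3·-3 = -39
  a_4 = 2·-39 + 3·-15 = -123
  a_5 = 2·-123 + 3·-39 = -363
  a_6 = 2·-363 + 3·-123 = -1095
  a_7 = 2·-1095 + 3·-363 = -3279
  a_8 = 2·-3279 + 3·-1095 = -9843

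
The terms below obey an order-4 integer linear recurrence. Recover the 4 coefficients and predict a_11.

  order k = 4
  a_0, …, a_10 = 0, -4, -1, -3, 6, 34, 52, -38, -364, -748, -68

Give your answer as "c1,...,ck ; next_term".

  a_4 = 2·-3 + -4·-1 + -2·-4 + -2·0 = 6
  a_5 = 2·6 + -4·-3 + -2·-1 + -2·-4 = 34
  a_6 = 2·34 + -4·6 + -2·-3 + -2·-1 = 52
  a_7 = 2·52 + -4·34 + -2·6 + -2·-3 = -38
  a_8 = 2·-38 + -4·52 + -2·34 + -2·6 = -364
  a_9 = 2·-364 + -4·-38 + -2·52 + -2·34 = -748
  a_10 = 2·-748 + -4·-364 + -2·-38 + -2·52 = -68
  a_11 = 2·-68 + -4·-748 + -2·-364 + -2·-38 = 3660

2,-4,-2,-2 ; 3660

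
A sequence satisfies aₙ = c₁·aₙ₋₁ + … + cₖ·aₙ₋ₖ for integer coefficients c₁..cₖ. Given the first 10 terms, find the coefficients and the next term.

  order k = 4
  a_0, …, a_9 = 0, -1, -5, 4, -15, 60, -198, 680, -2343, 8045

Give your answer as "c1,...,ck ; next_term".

-3,1,-2,-1 ; -27640

  a_4 = -3·4 + 1·-5 + -2·-1 + -1·0 = -15
  a_5 = -3·-15 + 1·4 + -2·-5 + -1·-1 = 60
  a_6 = -3·60 + 1·-15 + -2·4 + -1·-5 = -198
  a_7 = -3·-198 + 1·60 + -2·-15 + -1·4 = 680
  a_8 = -3·680 + 1·-198 + -2·60 + -1·-15 = -2343
  a_9 = -3·-2343 + 1·680 + -2·-198 + -1·60 = 8045
  a_10 = -3·8045 + 1·-2343 + -2·680 + -1·-198 = -27640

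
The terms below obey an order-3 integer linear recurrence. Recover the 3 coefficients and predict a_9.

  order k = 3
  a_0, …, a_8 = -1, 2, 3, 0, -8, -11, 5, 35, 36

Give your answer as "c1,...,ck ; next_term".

1,-2,-1 ; -39

  a_3 = 1·3 + -2·2 + -1·-1 = 0
  a_4 = 1·0 + -2·3 + -1·2 = -8
  a_5 = 1·-8 + -2·0 + -1·3 = -11
  a_6 = 1·-11 + -2·-8 + -1·0 = 5
  a_7 = 1·5 + -2·-11 + -1·-8 = 35
  a_8 = 1·35 + -2·5 + -1·-11 = 36
  a_9 = 1·36 + -2·35 + -1·5 = -39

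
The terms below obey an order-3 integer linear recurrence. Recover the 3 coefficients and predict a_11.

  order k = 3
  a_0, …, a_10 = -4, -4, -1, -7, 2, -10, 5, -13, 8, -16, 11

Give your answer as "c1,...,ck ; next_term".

  a_3 = -1·-1 + 1·-4 + 1·-4 = -7
  a_4 = -1·-7 + 1·-1 + 1·-4 = 2
  a_5 = -1·2 + 1·-7 + 1·-1 = -10
  a_6 = -1·-10 + 1·2 + 1·-7 = 5
  a_7 = -1·5 + 1·-10 + 1·2 = -13
  a_8 = -1·-13 + 1·5 + 1·-10 = 8
  a_9 = -1·8 + 1·-13 + 1·5 = -16
  a_10 = -1·-16 + 1·8 + 1·-13 = 11
  a_11 = -1·11 + 1·-16 + 1·8 = -19

-1,1,1 ; -19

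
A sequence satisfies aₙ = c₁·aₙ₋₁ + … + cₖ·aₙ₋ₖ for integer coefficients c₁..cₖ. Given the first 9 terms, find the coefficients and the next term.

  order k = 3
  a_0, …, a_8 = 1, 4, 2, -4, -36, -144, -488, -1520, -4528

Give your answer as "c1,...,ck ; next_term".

  a_3 = 4·2 + -2·4 + -4·1 = -4
  a_4 = 4·-4 + -2·2 + -4·4 = -36
  a_5 = 4·-36 + -2·-4 + -4·2 = -144
  a_6 = 4·-144 + -2·-36 + -4·-4 = -488
  a_7 = 4·-488 + -2·-144 + -4·-36 = -1520
  a_8 = 4·-1520 + -2·-488 + -4·-144 = -4528
  a_9 = 4·-4528 + -2·-1520 + -4·-488 = -13120

4,-2,-4 ; -13120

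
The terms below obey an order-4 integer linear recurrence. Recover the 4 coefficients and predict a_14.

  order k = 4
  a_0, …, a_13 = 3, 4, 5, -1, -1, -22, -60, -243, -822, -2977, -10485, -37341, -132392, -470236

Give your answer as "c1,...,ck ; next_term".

3,3,-4,1 ; -1669005

  a_4 = 3·-1 + 3·5 + -4·4 + 1·3 = -1
  a_5 = 3·-1 + 3·-1 + -4·5 + 1·4 = -22
  a_6 = 3·-22 + 3·-1 + -4·-1 + 1·5 = -60
  a_7 = 3·-60 + 3·-22 + -4·-1 + 1·-1 = -243
  a_8 = 3·-243 + 3·-60 + -4·-22 + 1·-1 = -822
  a_9 = 3·-822 + 3·-243 + -4·-60 + 1·-22 = -2977
  a_10 = 3·-2977 + 3·-822 + -4·-243 + 1·-60 = -10485
  a_11 = 3·-10485 + 3·-2977 + -4·-822 + 1·-243 = -37341
  a_12 = 3·-37341 + 3·-10485 + -4·-2977 + 1·-822 = -132392
  a_13 = 3·-132392 + 3·-37341 + -4·-10485 + 1·-2977 = -470236
  a_14 = 3·-470236 + 3·-132392 + -4·-37341 + 1·-10485 = -1669005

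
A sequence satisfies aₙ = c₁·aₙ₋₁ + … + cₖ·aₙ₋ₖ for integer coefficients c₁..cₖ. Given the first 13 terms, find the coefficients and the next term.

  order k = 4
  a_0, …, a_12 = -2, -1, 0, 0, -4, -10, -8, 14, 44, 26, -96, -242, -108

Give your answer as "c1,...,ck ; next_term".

  a_4 = 2·0 + -3·0 + 0·-1 + 2·-2 = -4
  a_5 = 2·-4 + -3·0 + 0·0 + 2·-1 = -10
  a_6 = 2·-10 + -3·-4 + 0·0 + 2·0 = -8
  a_7 = 2·-8 + -3·-10 + 0·-4 + 2·0 = 14
  a_8 = 2·14 + -3·-8 + 0·-10 + 2·-4 = 44
  a_9 = 2·44 + -3·14 + 0·-8 + 2·-10 = 26
  a_10 = 2·26 + -3·44 + 0·14 + 2·-8 = -96
  a_11 = 2·-96 + -3·26 + 0·44 + 2·14 = -242
  a_12 = 2·-242 + -3·-96 + 0·26 + 2·44 = -108
  a_13 = 2·-108 + -3·-242 + 0·-96 + 2·26 = 562

2,-3,0,2 ; 562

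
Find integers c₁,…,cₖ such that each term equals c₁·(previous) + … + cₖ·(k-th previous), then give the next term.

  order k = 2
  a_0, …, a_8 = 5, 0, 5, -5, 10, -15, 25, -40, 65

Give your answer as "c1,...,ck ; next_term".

  a_2 = -1·0 + 1·5 = 5
  a_3 = -1·5 + 1·0 = -5
  a_4 = -1·-5 + 1·5 = 10
  a_5 = -1·10 + 1·-5 = -15
  a_6 = -1·-15 + 1·10 = 25
  a_7 = -1·25 + 1·-15 = -40
  a_8 = -1·-40 + 1·25 = 65
  a_9 = -1·65 + 1·-40 = -105

-1,1 ; -105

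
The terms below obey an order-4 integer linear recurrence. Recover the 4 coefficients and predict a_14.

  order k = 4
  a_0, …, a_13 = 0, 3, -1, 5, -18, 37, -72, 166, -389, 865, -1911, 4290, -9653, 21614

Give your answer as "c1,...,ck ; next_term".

  a_4 = -2·5 + -1·-1 + -3·3 + 1·0 = -18
  a_5 = -2·-18 + -1·5 + -3·-1 + 1·3 = 37
  a_6 = -2·37 + -1·-18 + -3·5 + 1·-1 = -72
  a_7 = -2·-72 + -1·37 + -3·-18 + 1·5 = 166
  a_8 = -2·166 + -1·-72 + -3·37 + 1·-18 = -389
  a_9 = -2·-389 + -1·166 + -3·-72 + 1·37 = 865
  a_10 = -2·865 + -1·-389 + -3·166 + 1·-72 = -1911
  a_11 = -2·-1911 + -1·865 + -3·-389 + 1·166 = 4290
  a_12 = -2·4290 + -1·-1911 + -3·865 + 1·-389 = -9653
  a_13 = -2·-9653 + -1·4290 + -3·-1911 + 1·865 = 21614
  a_14 = -2·21614 + -1·-9653 + -3·4290 + 1·-1911 = -48356

-2,-1,-3,1 ; -48356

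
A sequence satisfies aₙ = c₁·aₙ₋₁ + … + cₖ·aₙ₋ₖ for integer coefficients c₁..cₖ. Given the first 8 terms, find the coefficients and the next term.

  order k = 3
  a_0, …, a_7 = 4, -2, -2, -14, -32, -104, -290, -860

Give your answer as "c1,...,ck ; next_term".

  a_3 = 2·-2 + 3·-2 + -1·4 = -14
  a_4 = 2·-14 + 3·-2 + -1·-2 = -32
  a_5 = 2·-32 + 3·-14 + -1·-2 = -104
  a_6 = 2·-104 + 3·-32 + -1·-14 = -290
  a_7 = 2·-290 + 3·-104 + -1·-32 = -860
  a_8 = 2·-860 + 3·-290 + -1·-104 = -2486

2,3,-1 ; -2486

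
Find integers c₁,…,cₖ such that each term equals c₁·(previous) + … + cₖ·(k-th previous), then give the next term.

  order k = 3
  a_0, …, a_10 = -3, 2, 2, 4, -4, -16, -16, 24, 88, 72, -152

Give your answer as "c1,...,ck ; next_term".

  a_3 = 1·2 + -2·2 + -2·-3 = 4
  a_4 = 1·4 + -2·2 + -2·2 = -4
  a_5 = 1·-4 + -2·4 + -2·2 = -16
  a_6 = 1·-16 + -2·-4 + -2·4 = -16
  a_7 = 1·-16 + -2·-16 + -2·-4 = 24
  a_8 = 1·24 + -2·-16 + -2·-16 = 88
  a_9 = 1·88 + -2·24 + -2·-16 = 72
  a_10 = 1·72 + -2·88 + -2·24 = -152
  a_11 = 1·-152 + -2·72 + -2·88 = -472

1,-2,-2 ; -472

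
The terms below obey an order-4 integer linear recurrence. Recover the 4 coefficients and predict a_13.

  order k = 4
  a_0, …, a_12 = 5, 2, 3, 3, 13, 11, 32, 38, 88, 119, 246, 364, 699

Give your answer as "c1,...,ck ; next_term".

0,2,1,1 ; 1093

  a_4 = 0·3 + 2·3 + 1·2 + 1·5 = 13
  a_5 = 0·13 + 2·3 + 1·3 + 1·2 = 11
  a_6 = 0·11 + 2·13 + 1·3 + 1·3 = 32
  a_7 = 0·32 + 2·11 + 1·13 + 1·3 = 38
  a_8 = 0·38 + 2·32 + 1·11 + 1·13 = 88
  a_9 = 0·88 + 2·38 + 1·32 + 1·11 = 119
  a_10 = 0·119 + 2·88 + 1·38 + 1·32 = 246
  a_11 = 0·246 + 2·119 + 1·88 + 1·38 = 364
  a_12 = 0·364 + 2·246 + 1·119 + 1·88 = 699
  a_13 = 0·699 + 2·364 + 1·246 + 1·119 = 1093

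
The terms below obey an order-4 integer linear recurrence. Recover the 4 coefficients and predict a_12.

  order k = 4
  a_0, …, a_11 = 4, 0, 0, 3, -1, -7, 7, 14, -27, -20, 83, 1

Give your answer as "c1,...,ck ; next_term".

  a_4 = 1·3 + -2·0 + 4·0 + -1·4 = -1
  a_5 = 1·-1 + -2·3 + 4·0 + -1·0 = -7
  a_6 = 1·-7 + -2·-1 + 4·3 + -1·0 = 7
  a_7 = 1·7 + -2·-7 + 4·-1 + -1·3 = 14
  a_8 = 1·14 + -2·7 + 4·-7 + -1·-1 = -27
  a_9 = 1·-27 + -2·14 + 4·7 + -1·-7 = -20
  a_10 = 1·-20 + -2·-27 + 4·14 + -1·7 = 83
  a_11 = 1·83 + -2·-20 + 4·-27 + -1·14 = 1
  a_12 = 1·1 + -2·83 + 4·-20 + -1·-27 = -218

1,-2,4,-1 ; -218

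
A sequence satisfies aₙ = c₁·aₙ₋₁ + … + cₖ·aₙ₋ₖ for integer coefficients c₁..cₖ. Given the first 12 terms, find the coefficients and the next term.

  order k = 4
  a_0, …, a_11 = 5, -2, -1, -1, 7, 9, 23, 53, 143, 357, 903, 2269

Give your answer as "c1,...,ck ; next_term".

  a_4 = 2·-1 + 1·-1 + 0·-2 + 2·5 = 7
  a_5 = 2·7 + 1·-1 + 0·-1 + 2·-2 = 9
  a_6 = 2·9 + 1·7 + 0·-1 + 2·-1 = 23
  a_7 = 2·23 + 1·9 + 0·7 + 2·-1 = 53
  a_8 = 2·53 + 1·23 + 0·9 + 2·7 = 143
  a_9 = 2·143 + 1·53 + 0·23 + 2·9 = 357
  a_10 = 2·357 + 1·143 + 0·53 + 2·23 = 903
  a_11 = 2·903 + 1·357 + 0·143 + 2·53 = 2269
  a_12 = 2·2269 + 1·903 + 0·357 + 2·143 = 5727

2,1,0,2 ; 5727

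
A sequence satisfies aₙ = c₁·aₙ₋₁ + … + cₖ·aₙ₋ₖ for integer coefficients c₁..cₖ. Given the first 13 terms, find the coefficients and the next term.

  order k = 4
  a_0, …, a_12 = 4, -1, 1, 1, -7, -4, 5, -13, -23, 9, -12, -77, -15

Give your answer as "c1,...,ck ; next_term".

  a_4 = 1·1 + -1·1 + 3·-1 + -1·4 = -7
  a_5 = 1·-7 + -1·1 + 3·1 + -1·-1 = -4
  a_6 = 1·-4 + -1·-7 + 3·1 + -1·1 = 5
  a_7 = 1·5 + -1·-4 + 3·-7 + -1·1 = -13
  a_8 = 1·-13 + -1·5 + 3·-4 + -1·-7 = -23
  a_9 = 1·-23 + -1·-13 + 3·5 + -1·-4 = 9
  a_10 = 1·9 + -1·-23 + 3·-13 + -1·5 = -12
  a_11 = 1·-12 + -1·9 + 3·-23 + -1·-13 = -77
  a_12 = 1·-77 + -1·-12 + 3·9 + -1·-23 = -15
  a_13 = 1·-15 + -1·-77 + 3·-12 + -1·9 = 17

1,-1,3,-1 ; 17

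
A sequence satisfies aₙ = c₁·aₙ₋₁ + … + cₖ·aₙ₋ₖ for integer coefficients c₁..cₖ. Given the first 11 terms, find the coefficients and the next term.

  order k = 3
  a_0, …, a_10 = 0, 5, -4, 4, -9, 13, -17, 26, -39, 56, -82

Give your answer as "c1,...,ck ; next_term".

-1,0,-1 ; 121

  a_3 = -1·-4 + 0·5 + -1·0 = 4
  a_4 = -1·4 + 0·-4 + -1·5 = -9
  a_5 = -1·-9 + 0·4 + -1·-4 = 13
  a_6 = -1·13 + 0·-9 + -1·4 = -17
  a_7 = -1·-17 + 0·13 + -1·-9 = 26
  a_8 = -1·26 + 0·-17 + -1·13 = -39
  a_9 = -1·-39 + 0·26 + -1·-17 = 56
  a_10 = -1·56 + 0·-39 + -1·26 = -82
  a_11 = -1·-82 + 0·56 + -1·-39 = 121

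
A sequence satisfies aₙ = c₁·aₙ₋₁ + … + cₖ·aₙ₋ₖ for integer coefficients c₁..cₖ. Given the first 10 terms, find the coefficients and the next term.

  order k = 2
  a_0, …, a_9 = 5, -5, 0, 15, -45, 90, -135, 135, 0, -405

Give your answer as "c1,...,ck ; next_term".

  a_2 = -3·-5 + -3·5 = 0
  a_3 = -3·0 + -3·-5 = 15
  a_4 = -3·15 + -3·0 = -45
  a_5 = -3·-45 + -3·15 = 90
  a_6 = -3·90 + -3·-45 = -135
  a_7 = -3·-135 + -3·90 = 135
  a_8 = -3·135 + -3·-135 = 0
  a_9 = -3·0 + -3·135 = -405
  a_10 = -3·-405 + -3·0 = 1215

-3,-3 ; 1215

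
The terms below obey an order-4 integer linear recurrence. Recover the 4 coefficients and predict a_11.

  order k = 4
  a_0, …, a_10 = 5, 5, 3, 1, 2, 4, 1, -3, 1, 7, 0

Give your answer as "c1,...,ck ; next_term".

  a_4 = 0·1 + -1·3 + 0·5 + 1·5 = 2
  a_5 = 0·2 + -1·1 + 0·3 + 1·5 = 4
  a_6 = 0·4 + -1·2 + 0·1 + 1·3 = 1
  a_7 = 0·1 + -1·4 + 0·2 + 1·1 = -3
  a_8 = 0·-3 + -1·1 + 0·4 + 1·2 = 1
  a_9 = 0·1 + -1·-3 + 0·1 + 1·4 = 7
  a_10 = 0·7 + -1·1 + 0·-3 + 1·1 = 0
  a_11 = 0·0 + -1·7 + 0·1 + 1·-3 = -10

0,-1,0,1 ; -10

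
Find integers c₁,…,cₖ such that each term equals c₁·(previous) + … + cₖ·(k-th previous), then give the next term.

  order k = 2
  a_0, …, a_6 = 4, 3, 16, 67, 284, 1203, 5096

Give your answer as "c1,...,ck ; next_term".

  a_2 = 4·3 + 1·4 = 16
  a_3 = 4·16 + 1·3 = 67
  a_4 = 4·67 + 1·16 = 284
  a_5 = 4·284 + 1·67 = 1203
  a_6 = 4·1203 + 1·284 = 5096
  a_7 = 4·5096 + 1·1203 = 21587

4,1 ; 21587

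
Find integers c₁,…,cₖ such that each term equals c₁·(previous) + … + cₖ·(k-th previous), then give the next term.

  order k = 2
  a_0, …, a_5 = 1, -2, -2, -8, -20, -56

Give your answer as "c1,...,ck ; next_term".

  a_2 = 2·-2 + 2·1 = -2
  a_3 = 2·-2 + 2·-2 = -8
  a_4 = 2·-8 + 2·-2 = -20
  a_5 = 2·-20 + 2·-8 = -56
  a_6 = 2·-56 + 2·-20 = -152

2,2 ; -152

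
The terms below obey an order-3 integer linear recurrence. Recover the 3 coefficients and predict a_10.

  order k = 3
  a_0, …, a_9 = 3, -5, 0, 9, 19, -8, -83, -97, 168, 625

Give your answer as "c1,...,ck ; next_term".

1,-3,-2 ; 315

  a_3 = 1·0 + -3·-5 + -2·3 = 9
  a_4 = 1·9 + -3·0 + -2·-5 = 19
  a_5 = 1·19 + -3·9 + -2·0 = -8
  a_6 = 1·-8 + -3·19 + -2·9 = -83
  a_7 = 1·-83 + -3·-8 + -2·19 = -97
  a_8 = 1·-97 + -3·-83 + -2·-8 = 168
  a_9 = 1·168 + -3·-97 + -2·-83 = 625
  a_10 = 1·625 + -3·168 + -2·-97 = 315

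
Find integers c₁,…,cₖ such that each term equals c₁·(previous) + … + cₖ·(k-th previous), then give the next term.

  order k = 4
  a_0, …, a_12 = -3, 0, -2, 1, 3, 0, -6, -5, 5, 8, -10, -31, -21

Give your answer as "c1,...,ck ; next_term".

  a_4 = 2·1 + -2·-2 + 2·0 + 1·-3 = 3
  a_5 = 2·3 + -2·1 + 2·-2 + 1·0 = 0
  a_6 = 2·0 + -2·3 + 2·1 + 1·-2 = -6
  a_7 = 2·-6 + -2·0 + 2·3 + 1·1 = -5
  a_8 = 2·-5 + -2·-6 + 2·0 + 1·3 = 5
  a_9 = 2·5 + -2·-5 + 2·-6 + 1·0 = 8
  a_10 = 2·8 + -2·5 + 2·-5 + 1·-6 = -10
  a_11 = 2·-10 + -2·8 + 2·5 + 1·-5 = -31
  a_12 = 2·-31 + -2·-10 + 2·8 + 1·5 = -21
  a_13 = 2·-21 + -2·-31 + 2·-10 + 1·8 = 8

2,-2,2,1 ; 8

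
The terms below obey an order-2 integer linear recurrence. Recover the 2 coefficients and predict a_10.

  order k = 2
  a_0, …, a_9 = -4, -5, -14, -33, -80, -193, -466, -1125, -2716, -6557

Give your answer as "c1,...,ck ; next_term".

  a_2 = 2·-5 + 1·-4 = -14
  a_3 = 2·-14 + 1·-5 = -33
  a_4 = 2·-33 + 1·-14 = -80
  a_5 = 2·-80 + 1·-33 = -193
  a_6 = 2·-193 + 1·-80 = -466
  a_7 = 2·-466 + 1·-193 = -1125
  a_8 = 2·-1125 + 1·-466 = -2716
  a_9 = 2·-2716 + 1·-1125 = -6557
  a_10 = 2·-6557 + 1·-2716 = -15830

2,1 ; -15830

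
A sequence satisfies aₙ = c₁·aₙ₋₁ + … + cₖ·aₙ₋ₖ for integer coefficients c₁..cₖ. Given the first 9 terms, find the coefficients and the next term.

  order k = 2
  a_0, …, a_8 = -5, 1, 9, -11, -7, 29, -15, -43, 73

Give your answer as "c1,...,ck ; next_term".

-1,-2 ; 13

  a_2 = -1·1 + -2·-5 = 9
  a_3 = -1·9 + -2·1 = -11
  a_4 = -1·-11 + -2·9 = -7
  a_5 = -1·-7 + -2·-11 = 29
  a_6 = -1·29 + -2·-7 = -15
  a_7 = -1·-15 + -2·29 = -43
  a_8 = -1·-43 + -2·-15 = 73
  a_9 = -1·73 + -2·-43 = 13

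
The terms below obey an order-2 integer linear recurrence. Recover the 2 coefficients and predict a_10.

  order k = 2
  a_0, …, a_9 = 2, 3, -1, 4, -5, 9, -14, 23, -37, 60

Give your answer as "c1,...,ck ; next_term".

-1,1 ; -97

  a_2 = -1·3 + 1·2 = -1
  a_3 = -1·-1 + 1·3 = 4
  a_4 = -1·4 + 1·-1 = -5
  a_5 = -1·-5 + 1·4 = 9
  a_6 = -1·9 + 1·-5 = -14
  a_7 = -1·-14 + 1·9 = 23
  a_8 = -1·23 + 1·-14 = -37
  a_9 = -1·-37 + 1·23 = 60
  a_10 = -1·60 + 1·-37 = -97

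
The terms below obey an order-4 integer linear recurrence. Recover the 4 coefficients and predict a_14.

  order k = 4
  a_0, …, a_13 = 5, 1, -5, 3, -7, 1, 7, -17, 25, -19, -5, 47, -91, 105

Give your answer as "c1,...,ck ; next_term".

  a_4 = -1·3 + 0·-5 + 1·1 + -1·5 = -7
  a_5 = -1·-7 + 0·3 + 1·-5 + -1·1 = 1
  a_6 = -1·1 + 0·-7 + 1·3 + -1·-5 = 7
  a_7 = -1·7 + 0·1 + 1·-7 + -1·3 = -17
  a_8 = -1·-17 + 0·7 + 1·1 + -1·-7 = 25
  a_9 = -1·25 + 0·-17 + 1·7 + -1·1 = -19
  a_10 = -1·-19 + 0·25 + 1·-17 + -1·7 = -5
  a_11 = -1·-5 + 0·-19 + 1·25 + -1·-17 = 47
  a_12 = -1·47 + 0·-5 + 1·-19 + -1·25 = -91
  a_13 = -1·-91 + 0·47 + 1·-5 + -1·-19 = 105
  a_14 = -1·105 + 0·-91 + 1·47 + -1·-5 = -53

-1,0,1,-1 ; -53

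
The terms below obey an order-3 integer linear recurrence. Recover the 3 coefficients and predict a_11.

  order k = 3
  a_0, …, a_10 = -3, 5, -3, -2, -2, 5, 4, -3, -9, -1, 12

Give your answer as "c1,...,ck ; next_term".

0,-1,-1 ; 10

  a_3 = 0·-3 + -1·5 + -1·-3 = -2
  a_4 = 0·-2 + -1·-3 + -1·5 = -2
  a_5 = 0·-2 + -1·-2 + -1·-3 = 5
  a_6 = 0·5 + -1·-2 + -1·-2 = 4
  a_7 = 0·4 + -1·5 + -1·-2 = -3
  a_8 = 0·-3 + -1·4 + -1·5 = -9
  a_9 = 0·-9 + -1·-3 + -1·4 = -1
  a_10 = 0·-1 + -1·-9 + -1·-3 = 12
  a_11 = 0·12 + -1·-1 + -1·-9 = 10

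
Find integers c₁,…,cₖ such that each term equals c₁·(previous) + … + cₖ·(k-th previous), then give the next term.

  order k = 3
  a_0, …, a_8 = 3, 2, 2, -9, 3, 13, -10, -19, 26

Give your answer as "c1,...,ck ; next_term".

  a_3 = -1·2 + -2·2 + -1·3 = -9
  a_4 = -1·-9 + -2·2 + -1·2 = 3
  a_5 = -1·3 + -2·-9 + -1·2 = 13
  a_6 = -1·13 + -2·3 + -1·-9 = -10
  a_7 = -1·-10 + -2·13 + -1·3 = -19
  a_8 = -1·-19 + -2·-10 + -1·13 = 26
  a_9 = -1·26 + -2·-19 + -1·-10 = 22

-1,-2,-1 ; 22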